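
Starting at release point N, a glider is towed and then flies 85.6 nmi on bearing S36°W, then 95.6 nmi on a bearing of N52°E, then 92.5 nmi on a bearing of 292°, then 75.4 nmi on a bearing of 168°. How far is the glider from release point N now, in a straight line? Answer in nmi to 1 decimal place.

66.9 nmi

Leg 1 (S36°W, 85.6 nmi): east 85.6 sin 216° = -50.31, north 85.6 cos 216° = -69.25
Leg 2 (N52°E, 95.6 nmi): east 95.6 sin 52° = 75.33, north 95.6 cos 52° = 58.86
Leg 3 (292°, 92.5 nmi): east 92.5 sin 292° = -85.76, north 92.5 cos 292° = 34.65
Leg 4 (168°, 75.4 nmi): east 75.4 sin 168° = 15.68, north 75.4 cos 168° = -73.75
Net: -45.07 east, -49.50 north. Distance = √((-45.07)² + (-49.50)²) = 66.940 nmi.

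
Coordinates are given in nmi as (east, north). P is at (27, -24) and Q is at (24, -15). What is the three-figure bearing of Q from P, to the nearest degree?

Δeast = 24 − 27 = -3.00; Δnorth = -15 − -24 = 9.00.
Bearing = atan2(Δeast, Δnorth) mod 360° = 341.57° ≈ 342°.

342°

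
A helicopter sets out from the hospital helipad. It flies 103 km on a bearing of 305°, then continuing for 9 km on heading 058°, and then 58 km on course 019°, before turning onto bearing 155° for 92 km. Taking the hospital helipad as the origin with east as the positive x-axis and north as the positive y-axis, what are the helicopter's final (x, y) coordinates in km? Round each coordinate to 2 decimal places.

Leg 1 (305°, 103 km): east 103 sin 305° = -84.37, north 103 cos 305° = 59.08
Leg 2 (058°, 9 km): east 9 sin 58° = 7.63, north 9 cos 58° = 4.77
Leg 3 (019°, 58 km): east 58 sin 19° = 18.88, north 58 cos 19° = 54.84
Leg 4 (155°, 92 km): east 92 sin 155° = 38.88, north 92 cos 155° = -83.38
Summing: -18.98 km east, 35.31 km north → (-18.98, 35.31).

(-18.98, 35.31)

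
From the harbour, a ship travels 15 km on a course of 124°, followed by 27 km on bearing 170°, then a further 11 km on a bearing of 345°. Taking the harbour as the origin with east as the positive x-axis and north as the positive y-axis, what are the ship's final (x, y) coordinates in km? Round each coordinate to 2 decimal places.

Leg 1 (124°, 15 km): east 15 sin 124° = 12.44, north 15 cos 124° = -8.39
Leg 2 (170°, 27 km): east 27 sin 170° = 4.69, north 27 cos 170° = -26.59
Leg 3 (345°, 11 km): east 11 sin 345° = -2.85, north 11 cos 345° = 10.63
Summing: 14.28 km east, -24.35 km north → (14.28, -24.35).

(14.28, -24.35)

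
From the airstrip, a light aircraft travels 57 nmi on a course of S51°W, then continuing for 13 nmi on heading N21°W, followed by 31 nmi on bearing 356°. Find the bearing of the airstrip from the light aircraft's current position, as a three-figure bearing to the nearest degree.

Leg 1 (S51°W, 57 nmi): east 57 sin 231° = -44.30, north 57 cos 231° = -35.87
Leg 2 (N21°W, 13 nmi): east 13 sin 339° = -4.66, north 13 cos 339° = 12.14
Leg 3 (356°, 31 nmi): east 31 sin 356° = -2.16, north 31 cos 356° = 30.92
Net displacement: -51.12 east, 7.19 north. Direction back to start is (51.12, -7.19): bearing = atan2(51.12, -7.19) mod 360° = 98.01° ≈ 098°.

098°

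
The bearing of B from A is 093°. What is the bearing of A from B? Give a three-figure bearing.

Back-bearing = 093° + 180° = 273°.

273°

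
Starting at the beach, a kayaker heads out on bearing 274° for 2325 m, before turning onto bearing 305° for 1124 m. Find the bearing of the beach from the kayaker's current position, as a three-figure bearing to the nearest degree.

104°

Leg 1 (274°, 2325 m): east 2325 sin 274° = -2319.34, north 2325 cos 274° = 162.18
Leg 2 (305°, 1124 m): east 1124 sin 305° = -920.73, north 1124 cos 305° = 644.70
Net displacement: -3240.06 east, 806.88 north. Direction back to start is (3240.06, -806.88): bearing = atan2(3240.06, -806.88) mod 360° = 103.98° ≈ 104°.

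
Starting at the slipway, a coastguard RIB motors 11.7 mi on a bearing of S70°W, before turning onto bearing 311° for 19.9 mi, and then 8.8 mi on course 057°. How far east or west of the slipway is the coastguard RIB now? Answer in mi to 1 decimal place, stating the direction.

Leg 1 (S70°W, 11.7 mi): east 11.7 sin 250° = -10.99, north 11.7 cos 250° = -4.00
Leg 2 (311°, 19.9 mi): east 19.9 sin 311° = -15.02, north 19.9 cos 311° = 13.06
Leg 3 (057°, 8.8 mi): east 8.8 sin 57° = 7.38, north 8.8 cos 57° = 4.79
Net east component: -18.63 mi.

18.6 mi west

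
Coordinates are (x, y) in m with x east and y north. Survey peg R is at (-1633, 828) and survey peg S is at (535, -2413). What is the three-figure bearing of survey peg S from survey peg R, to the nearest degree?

Δeast = 535 − -1633 = 2168.00; Δnorth = -2413 − 828 = -3241.00.
Bearing = atan2(Δeast, Δnorth) mod 360° = 146.22° ≈ 146°.

146°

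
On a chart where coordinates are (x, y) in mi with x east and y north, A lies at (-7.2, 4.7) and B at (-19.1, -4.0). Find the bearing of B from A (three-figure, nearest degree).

234°

Δeast = -19.1 − -7.2 = -11.90; Δnorth = -4.0 − 4.7 = -8.70.
Bearing = atan2(Δeast, Δnorth) mod 360° = 233.83° ≈ 234°.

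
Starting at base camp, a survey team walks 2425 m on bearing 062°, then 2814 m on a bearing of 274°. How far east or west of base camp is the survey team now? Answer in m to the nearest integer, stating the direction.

666 m west

Leg 1 (062°, 2425 m): east 2425 sin 62° = 2141.15, north 2425 cos 62° = 1138.47
Leg 2 (274°, 2814 m): east 2814 sin 274° = -2807.15, north 2814 cos 274° = 196.29
Net east component: -666.00 m.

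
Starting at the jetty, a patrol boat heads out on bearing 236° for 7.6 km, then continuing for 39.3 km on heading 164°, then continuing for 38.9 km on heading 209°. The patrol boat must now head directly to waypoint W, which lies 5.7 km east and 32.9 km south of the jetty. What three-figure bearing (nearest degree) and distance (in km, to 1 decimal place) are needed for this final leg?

025°, 47.6 km

Leg 1 (236°, 7.6 km): east 7.6 sin 236° = -6.30, north 7.6 cos 236° = -4.25
Leg 2 (164°, 39.3 km): east 39.3 sin 164° = 10.83, north 39.3 cos 164° = -37.78
Leg 3 (209°, 38.9 km): east 38.9 sin 209° = -18.86, north 38.9 cos 209° = -34.02
Current position: (-14.33, -76.05). Target: (5.7, -32.9). Remaining: Δeast = 20.03, Δnorth = 43.15.
Bearing = atan2(20.03, 43.15) mod 360° = 24.90°; distance = √((20.03)² + (43.15)²) = 47.571 km.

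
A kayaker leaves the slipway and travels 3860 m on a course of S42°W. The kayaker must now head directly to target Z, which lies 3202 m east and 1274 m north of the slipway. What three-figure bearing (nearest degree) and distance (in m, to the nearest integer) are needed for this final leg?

Leg 1 (S42°W, 3860 m): east 3860 sin 222° = -2582.84, north 3860 cos 222° = -2868.54
Current position: (-2582.84, -2868.54). Target: (3202, 1274). Remaining: Δeast = 5784.84, Δnorth = 4142.54.
Bearing = atan2(5784.84, 4142.54) mod 360° = 54.39°; distance = √((5784.84)² + (4142.54)²) = 7115.128 m.

054°, 7115 m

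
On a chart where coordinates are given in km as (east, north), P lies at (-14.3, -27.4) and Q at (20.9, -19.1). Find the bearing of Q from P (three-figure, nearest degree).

Δeast = 20.9 − -14.3 = 35.20; Δnorth = -19.1 − -27.4 = 8.30.
Bearing = atan2(Δeast, Δnorth) mod 360° = 76.73° ≈ 077°.

077°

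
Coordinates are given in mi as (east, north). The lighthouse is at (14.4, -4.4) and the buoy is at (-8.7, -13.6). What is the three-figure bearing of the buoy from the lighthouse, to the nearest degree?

248°

Δeast = -8.7 − 14.4 = -23.10; Δnorth = -13.6 − -4.4 = -9.20.
Bearing = atan2(Δeast, Δnorth) mod 360° = 248.28° ≈ 248°.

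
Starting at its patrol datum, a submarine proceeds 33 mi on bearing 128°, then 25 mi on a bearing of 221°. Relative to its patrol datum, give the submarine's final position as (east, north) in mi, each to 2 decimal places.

Leg 1 (128°, 33 mi): east 33 sin 128° = 26.00, north 33 cos 128° = -20.32
Leg 2 (221°, 25 mi): east 25 sin 221° = -16.40, north 25 cos 221° = -18.87
Summing: 9.60 mi east, -39.18 mi north → (9.60, -39.18).

(9.60, -39.18)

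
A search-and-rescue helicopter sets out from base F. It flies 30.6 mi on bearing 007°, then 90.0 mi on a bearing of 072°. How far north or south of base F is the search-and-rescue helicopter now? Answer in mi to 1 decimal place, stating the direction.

Leg 1 (007°, 30.6 mi): east 30.6 sin 7° = 3.73, north 30.6 cos 7° = 30.37
Leg 2 (072°, 90.0 mi): east 90.0 sin 72° = 85.60, north 90.0 cos 72° = 27.81
Net north component: 58.18 mi.

58.2 mi north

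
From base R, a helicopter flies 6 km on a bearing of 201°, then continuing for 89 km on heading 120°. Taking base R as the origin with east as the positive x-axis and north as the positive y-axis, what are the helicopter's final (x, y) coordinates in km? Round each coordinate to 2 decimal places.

(74.93, -50.10)

Leg 1 (201°, 6 km): east 6 sin 201° = -2.15, north 6 cos 201° = -5.60
Leg 2 (120°, 89 km): east 89 sin 120° = 77.08, north 89 cos 120° = -44.50
Summing: 74.93 km east, -50.10 km north → (74.93, -50.10).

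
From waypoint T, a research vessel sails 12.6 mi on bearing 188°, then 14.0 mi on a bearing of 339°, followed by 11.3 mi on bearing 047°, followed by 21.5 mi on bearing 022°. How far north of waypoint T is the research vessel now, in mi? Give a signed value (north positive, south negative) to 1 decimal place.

Leg 1 (188°, 12.6 mi): east 12.6 sin 188° = -1.75, north 12.6 cos 188° = -12.48
Leg 2 (339°, 14.0 mi): east 14.0 sin 339° = -5.02, north 14.0 cos 339° = 13.07
Leg 3 (047°, 11.3 mi): east 11.3 sin 47° = 8.26, north 11.3 cos 47° = 7.71
Leg 4 (022°, 21.5 mi): east 21.5 sin 22° = 8.05, north 21.5 cos 22° = 19.93
Net north component: 28.23 mi.

28.2 mi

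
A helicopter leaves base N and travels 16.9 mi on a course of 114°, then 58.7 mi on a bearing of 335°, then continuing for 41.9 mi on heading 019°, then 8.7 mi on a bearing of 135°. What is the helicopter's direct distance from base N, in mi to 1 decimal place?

80.5 mi

Leg 1 (114°, 16.9 mi): east 16.9 sin 114° = 15.44, north 16.9 cos 114° = -6.87
Leg 2 (335°, 58.7 mi): east 58.7 sin 335° = -24.81, north 58.7 cos 335° = 53.20
Leg 3 (019°, 41.9 mi): east 41.9 sin 19° = 13.64, north 41.9 cos 19° = 39.62
Leg 4 (135°, 8.7 mi): east 8.7 sin 135° = 6.15, north 8.7 cos 135° = -6.15
Net: 10.42 east, 79.79 north. Distance = √((10.42)² + (79.79)²) = 80.470 mi.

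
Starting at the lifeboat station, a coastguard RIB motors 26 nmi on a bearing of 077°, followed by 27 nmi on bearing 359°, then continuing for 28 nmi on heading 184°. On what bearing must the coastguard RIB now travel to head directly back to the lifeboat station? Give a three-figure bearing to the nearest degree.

Leg 1 (077°, 26 nmi): east 26 sin 77° = 25.33, north 26 cos 77° = 5.85
Leg 2 (359°, 27 nmi): east 27 sin 359° = -0.47, north 27 cos 359° = 27.00
Leg 3 (184°, 28 nmi): east 28 sin 184° = -1.95, north 28 cos 184° = -27.93
Net displacement: 22.91 east, 4.91 north. Direction back to start is (-22.91, -4.91): bearing = atan2(-22.91, -4.91) mod 360° = 257.90° ≈ 258°.

258°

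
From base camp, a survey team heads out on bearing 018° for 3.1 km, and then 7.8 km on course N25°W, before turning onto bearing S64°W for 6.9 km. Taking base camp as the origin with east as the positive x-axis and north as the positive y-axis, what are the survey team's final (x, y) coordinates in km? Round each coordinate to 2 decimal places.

(-8.54, 6.99)

Leg 1 (018°, 3.1 km): east 3.1 sin 18° = 0.96, north 3.1 cos 18° = 2.95
Leg 2 (N25°W, 7.8 km): east 7.8 sin 335° = -3.30, north 7.8 cos 335° = 7.07
Leg 3 (S64°W, 6.9 km): east 6.9 sin 244° = -6.20, north 6.9 cos 244° = -3.02
Summing: -8.54 km east, 6.99 km north → (-8.54, 6.99).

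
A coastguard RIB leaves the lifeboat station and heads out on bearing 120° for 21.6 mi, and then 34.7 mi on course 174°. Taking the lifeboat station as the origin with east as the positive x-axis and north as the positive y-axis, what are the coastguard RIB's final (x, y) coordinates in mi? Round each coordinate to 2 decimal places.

(22.33, -45.31)

Leg 1 (120°, 21.6 mi): east 21.6 sin 120° = 18.71, north 21.6 cos 120° = -10.80
Leg 2 (174°, 34.7 mi): east 34.7 sin 174° = 3.63, north 34.7 cos 174° = -34.51
Summing: 22.33 mi east, -45.31 mi north → (22.33, -45.31).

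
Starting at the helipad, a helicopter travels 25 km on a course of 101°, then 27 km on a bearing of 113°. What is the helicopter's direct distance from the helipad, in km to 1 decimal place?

51.7 km

Leg 1 (101°, 25 km): east 25 sin 101° = 24.54, north 25 cos 101° = -4.77
Leg 2 (113°, 27 km): east 27 sin 113° = 24.85, north 27 cos 113° = -10.55
Net: 49.39 east, -15.32 north. Distance = √((49.39)² + (-15.32)²) = 51.716 km.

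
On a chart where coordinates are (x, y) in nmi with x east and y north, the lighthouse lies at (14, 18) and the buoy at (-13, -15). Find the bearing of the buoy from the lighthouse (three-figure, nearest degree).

219°

Δeast = -13 − 14 = -27.00; Δnorth = -15 − 18 = -33.00.
Bearing = atan2(Δeast, Δnorth) mod 360° = 219.29° ≈ 219°.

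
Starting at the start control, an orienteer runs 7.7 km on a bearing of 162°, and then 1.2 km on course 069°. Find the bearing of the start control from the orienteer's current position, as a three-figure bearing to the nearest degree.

Leg 1 (162°, 7.7 km): east 7.7 sin 162° = 2.38, north 7.7 cos 162° = -7.32
Leg 2 (069°, 1.2 km): east 1.2 sin 69° = 1.12, north 1.2 cos 69° = 0.43
Net displacement: 3.50 east, -6.89 north. Direction back to start is (-3.50, 6.89): bearing = atan2(-3.50, 6.89) mod 360° = 333.08° ≈ 333°.

333°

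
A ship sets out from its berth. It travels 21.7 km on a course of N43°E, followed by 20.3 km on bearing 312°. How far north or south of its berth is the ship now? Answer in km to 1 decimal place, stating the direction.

29.5 km north

Leg 1 (N43°E, 21.7 km): east 21.7 sin 43° = 14.80, north 21.7 cos 43° = 15.87
Leg 2 (312°, 20.3 km): east 20.3 sin 312° = -15.09, north 20.3 cos 312° = 13.58
Net north component: 29.45 km.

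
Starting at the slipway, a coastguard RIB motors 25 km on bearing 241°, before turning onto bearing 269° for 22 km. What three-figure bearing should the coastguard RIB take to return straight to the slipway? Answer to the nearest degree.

074°

Leg 1 (241°, 25 km): east 25 sin 241° = -21.87, north 25 cos 241° = -12.12
Leg 2 (269°, 22 km): east 22 sin 269° = -22.00, north 22 cos 269° = -0.38
Net displacement: -43.86 east, -12.50 north. Direction back to start is (43.86, 12.50): bearing = atan2(43.86, 12.50) mod 360° = 74.09° ≈ 074°.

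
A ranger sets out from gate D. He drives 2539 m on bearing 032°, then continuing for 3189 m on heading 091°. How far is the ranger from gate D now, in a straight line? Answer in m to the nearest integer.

4996 m

Leg 1 (032°, 2539 m): east 2539 sin 32° = 1345.47, north 2539 cos 32° = 2153.19
Leg 2 (091°, 3189 m): east 3189 sin 91° = 3188.51, north 3189 cos 91° = -55.66
Net: 4533.98 east, 2097.54 north. Distance = √((4533.98)² + (2097.54)²) = 4995.662 m.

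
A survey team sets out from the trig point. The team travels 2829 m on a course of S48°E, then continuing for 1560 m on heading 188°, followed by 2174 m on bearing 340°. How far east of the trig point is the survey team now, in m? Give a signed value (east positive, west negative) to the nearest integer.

1142 m

Leg 1 (S48°E, 2829 m): east 2829 sin 132° = 2102.36, north 2829 cos 132° = -1892.97
Leg 2 (188°, 1560 m): east 1560 sin 188° = -217.11, north 1560 cos 188° = -1544.82
Leg 3 (340°, 2174 m): east 2174 sin 340° = -743.55, north 2174 cos 340° = 2042.89
Net east component: 1141.69 m.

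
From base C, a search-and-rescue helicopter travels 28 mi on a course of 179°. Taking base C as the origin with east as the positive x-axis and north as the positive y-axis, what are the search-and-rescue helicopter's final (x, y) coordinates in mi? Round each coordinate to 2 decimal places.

(0.49, -28.00)

Leg 1 (179°, 28 mi): east 28 sin 179° = 0.49, north 28 cos 179° = -28.00
Summing: 0.49 mi east, -28.00 mi north → (0.49, -28.00).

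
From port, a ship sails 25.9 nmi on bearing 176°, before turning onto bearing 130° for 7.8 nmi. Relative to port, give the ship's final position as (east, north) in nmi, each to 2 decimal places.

Leg 1 (176°, 25.9 nmi): east 25.9 sin 176° = 1.81, north 25.9 cos 176° = -25.84
Leg 2 (130°, 7.8 nmi): east 7.8 sin 130° = 5.98, north 7.8 cos 130° = -5.01
Summing: 7.78 nmi east, -30.85 nmi north → (7.78, -30.85).

(7.78, -30.85)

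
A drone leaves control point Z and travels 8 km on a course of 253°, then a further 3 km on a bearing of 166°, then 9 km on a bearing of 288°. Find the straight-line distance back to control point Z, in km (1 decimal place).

Leg 1 (253°, 8 km): east 8 sin 253° = -7.65, north 8 cos 253° = -2.34
Leg 2 (166°, 3 km): east 3 sin 166° = 0.73, north 3 cos 166° = -2.91
Leg 3 (288°, 9 km): east 9 sin 288° = -8.56, north 9 cos 288° = 2.78
Net: -15.48 east, -2.47 north. Distance = √((-15.48)² + (-2.47)²) = 15.680 km.

15.7 km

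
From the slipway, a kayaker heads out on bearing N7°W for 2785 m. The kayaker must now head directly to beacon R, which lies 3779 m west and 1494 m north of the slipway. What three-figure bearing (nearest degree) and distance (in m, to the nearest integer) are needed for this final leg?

Leg 1 (N7°W, 2785 m): east 2785 sin 353° = -339.41, north 2785 cos 353° = 2764.24
Current position: (-339.41, 2764.24). Target: (-3779, 1494). Remaining: Δeast = -3439.59, Δnorth = -1270.24.
Bearing = atan2(-3439.59, -1270.24) mod 360° = 249.73°; distance = √((-3439.59)² + (-1270.24)²) = 3666.649 m.

250°, 3667 m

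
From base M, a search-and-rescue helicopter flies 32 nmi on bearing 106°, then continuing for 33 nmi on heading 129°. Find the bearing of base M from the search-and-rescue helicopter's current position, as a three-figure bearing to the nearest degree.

298°

Leg 1 (106°, 32 nmi): east 32 sin 106° = 30.76, north 32 cos 106° = -8.82
Leg 2 (129°, 33 nmi): east 33 sin 129° = 25.65, north 33 cos 129° = -20.77
Net displacement: 56.41 east, -29.59 north. Direction back to start is (-56.41, 29.59): bearing = atan2(-56.41, 29.59) mod 360° = 297.68° ≈ 298°.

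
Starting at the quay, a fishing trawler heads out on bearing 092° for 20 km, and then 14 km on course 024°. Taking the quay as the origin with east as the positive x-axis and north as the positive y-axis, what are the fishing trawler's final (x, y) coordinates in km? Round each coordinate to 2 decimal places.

Leg 1 (092°, 20 km): east 20 sin 92° = 19.99, north 20 cos 92° = -0.70
Leg 2 (024°, 14 km): east 14 sin 24° = 5.69, north 14 cos 24° = 12.79
Summing: 25.68 km east, 12.09 km north → (25.68, 12.09).

(25.68, 12.09)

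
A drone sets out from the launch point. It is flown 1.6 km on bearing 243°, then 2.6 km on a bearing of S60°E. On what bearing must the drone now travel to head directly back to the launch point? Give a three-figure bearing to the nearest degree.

Leg 1 (243°, 1.6 km): east 1.6 sin 243° = -1.43, north 1.6 cos 243° = -0.73
Leg 2 (S60°E, 2.6 km): east 2.6 sin 120° = 2.25, north 2.6 cos 120° = -1.30
Net displacement: 0.83 east, -2.03 north. Direction back to start is (-0.83, 2.03): bearing = atan2(-0.83, 2.03) mod 360° = 337.82° ≈ 338°.

338°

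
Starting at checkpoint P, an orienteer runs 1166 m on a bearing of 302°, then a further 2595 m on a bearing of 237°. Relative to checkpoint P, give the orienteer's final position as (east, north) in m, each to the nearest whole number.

(-3165, -795)

Leg 1 (302°, 1166 m): east 1166 sin 302° = -988.82, north 1166 cos 302° = 617.89
Leg 2 (237°, 2595 m): east 2595 sin 237° = -2176.35, north 2595 cos 237° = -1413.34
Summing: -3165.17 m east, -795.45 m north → (-3165, -795).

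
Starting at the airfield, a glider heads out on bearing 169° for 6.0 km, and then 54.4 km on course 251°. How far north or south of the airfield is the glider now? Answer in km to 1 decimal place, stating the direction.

23.6 km south

Leg 1 (169°, 6.0 km): east 6.0 sin 169° = 1.14, north 6.0 cos 169° = -5.89
Leg 2 (251°, 54.4 km): east 54.4 sin 251° = -51.44, north 54.4 cos 251° = -17.71
Net north component: -23.60 km.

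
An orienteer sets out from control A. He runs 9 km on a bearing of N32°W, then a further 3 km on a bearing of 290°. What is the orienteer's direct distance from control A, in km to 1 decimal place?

Leg 1 (N32°W, 9 km): east 9 sin 328° = -4.77, north 9 cos 328° = 7.63
Leg 2 (290°, 3 km): east 3 sin 290° = -2.82, north 3 cos 290° = 1.03
Net: -7.59 east, 8.66 north. Distance = √((-7.59)² + (8.66)²) = 11.513 km.

11.5 km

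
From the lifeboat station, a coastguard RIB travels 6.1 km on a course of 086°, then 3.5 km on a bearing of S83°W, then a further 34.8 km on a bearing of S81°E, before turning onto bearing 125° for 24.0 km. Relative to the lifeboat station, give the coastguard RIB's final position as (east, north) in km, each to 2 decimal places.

(56.64, -19.21)

Leg 1 (086°, 6.1 km): east 6.1 sin 86° = 6.09, north 6.1 cos 86° = 0.43
Leg 2 (S83°W, 3.5 km): east 3.5 sin 263° = -3.47, north 3.5 cos 263° = -0.43
Leg 3 (S81°E, 34.8 km): east 34.8 sin 99° = 34.37, north 34.8 cos 99° = -5.44
Leg 4 (125°, 24.0 km): east 24.0 sin 125° = 19.66, north 24.0 cos 125° = -13.77
Summing: 56.64 km east, -19.21 km north → (56.64, -19.21).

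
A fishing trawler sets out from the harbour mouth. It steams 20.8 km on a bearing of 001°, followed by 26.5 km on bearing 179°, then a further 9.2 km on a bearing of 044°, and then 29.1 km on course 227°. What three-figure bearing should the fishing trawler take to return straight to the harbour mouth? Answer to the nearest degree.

Leg 1 (001°, 20.8 km): east 20.8 sin 1° = 0.36, north 20.8 cos 1° = 20.80
Leg 2 (179°, 26.5 km): east 26.5 sin 179° = 0.46, north 26.5 cos 179° = -26.50
Leg 3 (044°, 9.2 km): east 9.2 sin 44° = 6.39, north 9.2 cos 44° = 6.62
Leg 4 (227°, 29.1 km): east 29.1 sin 227° = -21.28, north 29.1 cos 227° = -19.85
Net displacement: -14.07 east, -18.93 north. Direction back to start is (14.07, 18.93): bearing = atan2(14.07, 18.93) mod 360° = 36.62° ≈ 037°.

037°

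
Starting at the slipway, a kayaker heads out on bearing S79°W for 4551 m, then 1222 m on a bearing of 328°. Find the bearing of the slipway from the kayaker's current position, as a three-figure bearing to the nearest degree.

092°

Leg 1 (S79°W, 4551 m): east 4551 sin 259° = -4467.39, north 4551 cos 259° = -868.37
Leg 2 (328°, 1222 m): east 1222 sin 328° = -647.56, north 1222 cos 328° = 1036.31
Net displacement: -5114.95 east, 167.94 north. Direction back to start is (5114.95, -167.94): bearing = atan2(5114.95, -167.94) mod 360° = 91.88° ≈ 092°.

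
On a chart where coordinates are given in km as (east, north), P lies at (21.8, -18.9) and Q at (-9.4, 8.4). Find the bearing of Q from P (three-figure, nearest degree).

311°

Δeast = -9.4 − 21.8 = -31.20; Δnorth = 8.4 − -18.9 = 27.30.
Bearing = atan2(Δeast, Δnorth) mod 360° = 311.19° ≈ 311°.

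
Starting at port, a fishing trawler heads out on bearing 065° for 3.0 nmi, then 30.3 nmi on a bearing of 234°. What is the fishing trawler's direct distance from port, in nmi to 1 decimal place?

27.4 nmi

Leg 1 (065°, 3.0 nmi): east 3.0 sin 65° = 2.72, north 3.0 cos 65° = 1.27
Leg 2 (234°, 30.3 nmi): east 30.3 sin 234° = -24.51, north 30.3 cos 234° = -17.81
Net: -21.79 east, -16.54 north. Distance = √((-21.79)² + (-16.54)²) = 27.361 nmi.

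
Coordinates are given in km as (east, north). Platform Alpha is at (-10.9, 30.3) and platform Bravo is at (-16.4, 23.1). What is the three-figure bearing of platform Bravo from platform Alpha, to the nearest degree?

217°

Δeast = -16.4 − -10.9 = -5.50; Δnorth = 23.1 − 30.3 = -7.20.
Bearing = atan2(Δeast, Δnorth) mod 360° = 217.38° ≈ 217°.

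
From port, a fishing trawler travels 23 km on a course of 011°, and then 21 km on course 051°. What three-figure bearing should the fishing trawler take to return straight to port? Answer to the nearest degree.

Leg 1 (011°, 23 km): east 23 sin 11° = 4.39, north 23 cos 11° = 22.58
Leg 2 (051°, 21 km): east 21 sin 51° = 16.32, north 21 cos 51° = 13.22
Net displacement: 20.71 east, 35.79 north. Direction back to start is (-20.71, -35.79): bearing = atan2(-20.71, -35.79) mod 360° = 210.05° ≈ 210°.

210°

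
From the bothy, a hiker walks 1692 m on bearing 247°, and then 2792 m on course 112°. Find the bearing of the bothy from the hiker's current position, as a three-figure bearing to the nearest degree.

329°

Leg 1 (247°, 1692 m): east 1692 sin 247° = -1557.49, north 1692 cos 247° = -661.12
Leg 2 (112°, 2792 m): east 2792 sin 112° = 2588.70, north 2792 cos 112° = -1045.90
Net displacement: 1031.20 east, -1707.02 north. Direction back to start is (-1031.20, 1707.02): bearing = atan2(-1031.20, 1707.02) mod 360° = 328.86° ≈ 329°.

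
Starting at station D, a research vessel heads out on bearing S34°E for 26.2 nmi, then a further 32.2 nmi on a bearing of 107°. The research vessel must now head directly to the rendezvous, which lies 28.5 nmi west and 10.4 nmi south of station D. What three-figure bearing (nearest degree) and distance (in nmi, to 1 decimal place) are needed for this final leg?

286°, 76.8 nmi

Leg 1 (S34°E, 26.2 nmi): east 26.2 sin 146° = 14.65, north 26.2 cos 146° = -21.72
Leg 2 (107°, 32.2 nmi): east 32.2 sin 107° = 30.79, north 32.2 cos 107° = -9.41
Current position: (45.44, -31.14). Target: (-28.5, -10.4). Remaining: Δeast = -73.94, Δnorth = 20.74.
Bearing = atan2(-73.94, 20.74) mod 360° = 285.66°; distance = √((-73.94)² + (20.74)²) = 76.796 nmi.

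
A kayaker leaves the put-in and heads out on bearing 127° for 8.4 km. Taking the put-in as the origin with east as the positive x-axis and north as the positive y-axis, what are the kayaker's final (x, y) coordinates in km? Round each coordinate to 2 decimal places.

(6.71, -5.06)

Leg 1 (127°, 8.4 km): east 8.4 sin 127° = 6.71, north 8.4 cos 127° = -5.06
Summing: 6.71 km east, -5.06 km north → (6.71, -5.06).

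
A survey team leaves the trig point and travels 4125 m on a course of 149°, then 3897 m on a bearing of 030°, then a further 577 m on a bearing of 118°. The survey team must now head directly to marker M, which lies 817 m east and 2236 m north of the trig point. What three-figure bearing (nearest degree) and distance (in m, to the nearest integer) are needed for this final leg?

Leg 1 (149°, 4125 m): east 4125 sin 149° = 2124.53, north 4125 cos 149° = -3535.82
Leg 2 (030°, 3897 m): east 3897 sin 30° = 1948.50, north 3897 cos 30° = 3374.90
Leg 3 (118°, 577 m): east 577 sin 118° = 509.46, north 577 cos 118° = -270.89
Current position: (4582.49, -431.80). Target: (817, 2236). Remaining: Δeast = -3765.49, Δnorth = 2667.80.
Bearing = atan2(-3765.49, 2667.80) mod 360° = 305.32°; distance = √((-3765.49)² + (2667.80)²) = 4614.769 m.

305°, 4615 m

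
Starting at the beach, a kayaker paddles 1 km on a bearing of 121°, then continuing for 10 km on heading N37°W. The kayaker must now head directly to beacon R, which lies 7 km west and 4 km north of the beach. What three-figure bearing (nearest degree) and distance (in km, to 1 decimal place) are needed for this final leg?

Leg 1 (121°, 1 km): east 1 sin 121° = 0.86, north 1 cos 121° = -0.52
Leg 2 (N37°W, 10 km): east 10 sin 323° = -6.02, north 10 cos 323° = 7.99
Current position: (-5.16, 7.47). Target: (-7, 4). Remaining: Δeast = -1.84, Δnorth = -3.47.
Bearing = atan2(-1.84, -3.47) mod 360° = 207.91°; distance = √((-1.84)² + (-3.47)²) = 3.928 km.

208°, 3.9 km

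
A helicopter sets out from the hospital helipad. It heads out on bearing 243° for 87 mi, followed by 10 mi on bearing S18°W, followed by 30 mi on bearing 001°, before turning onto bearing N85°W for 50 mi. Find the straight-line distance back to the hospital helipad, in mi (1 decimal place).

130.7 mi

Leg 1 (243°, 87 mi): east 87 sin 243° = -77.52, north 87 cos 243° = -39.50
Leg 2 (S18°W, 10 mi): east 10 sin 198° = -3.09, north 10 cos 198° = -9.51
Leg 3 (001°, 30 mi): east 30 sin 1° = 0.52, north 30 cos 1° = 30.00
Leg 4 (N85°W, 50 mi): east 50 sin 275° = -49.81, north 50 cos 275° = 4.36
Net: -129.89 east, -14.65 north. Distance = √((-129.89)² + (-14.65)²) = 130.718 mi.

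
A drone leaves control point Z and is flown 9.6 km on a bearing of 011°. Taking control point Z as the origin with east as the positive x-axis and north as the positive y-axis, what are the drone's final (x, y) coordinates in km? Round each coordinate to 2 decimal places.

(1.83, 9.42)

Leg 1 (011°, 9.6 km): east 9.6 sin 11° = 1.83, north 9.6 cos 11° = 9.42
Summing: 1.83 km east, 9.42 km north → (1.83, 9.42).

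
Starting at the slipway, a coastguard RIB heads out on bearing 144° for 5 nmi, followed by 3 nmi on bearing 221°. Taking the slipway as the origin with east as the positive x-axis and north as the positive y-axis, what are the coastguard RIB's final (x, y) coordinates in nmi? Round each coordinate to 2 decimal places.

(0.97, -6.31)

Leg 1 (144°, 5 nmi): east 5 sin 144° = 2.94, north 5 cos 144° = -4.05
Leg 2 (221°, 3 nmi): east 3 sin 221° = -1.97, north 3 cos 221° = -2.26
Summing: 0.97 nmi east, -6.31 nmi north → (0.97, -6.31).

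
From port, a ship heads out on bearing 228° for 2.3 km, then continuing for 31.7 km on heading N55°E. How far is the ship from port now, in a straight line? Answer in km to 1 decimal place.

Leg 1 (228°, 2.3 km): east 2.3 sin 228° = -1.71, north 2.3 cos 228° = -1.54
Leg 2 (N55°E, 31.7 km): east 31.7 sin 55° = 25.97, north 31.7 cos 55° = 18.18
Net: 24.26 east, 16.64 north. Distance = √((24.26)² + (16.64)²) = 29.418 km.

29.4 km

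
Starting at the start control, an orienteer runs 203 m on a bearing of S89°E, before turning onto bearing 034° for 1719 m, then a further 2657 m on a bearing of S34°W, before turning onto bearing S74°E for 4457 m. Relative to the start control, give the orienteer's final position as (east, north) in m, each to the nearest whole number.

(3963, -2010)

Leg 1 (S89°E, 203 m): east 203 sin 91° = 202.97, north 203 cos 91° = -3.54
Leg 2 (034°, 1719 m): east 1719 sin 34° = 961.25, north 1719 cos 34° = 1425.12
Leg 3 (S34°W, 2657 m): east 2657 sin 214° = -1485.78, north 2657 cos 214° = -2202.75
Leg 4 (S74°E, 4457 m): east 4457 sin 106° = 4284.34, north 4457 cos 106° = -1228.52
Summing: 3962.79 m east, -2009.70 m north → (3963, -2010).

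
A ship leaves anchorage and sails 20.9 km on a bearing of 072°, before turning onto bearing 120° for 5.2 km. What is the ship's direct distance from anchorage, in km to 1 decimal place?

24.7 km

Leg 1 (072°, 20.9 km): east 20.9 sin 72° = 19.88, north 20.9 cos 72° = 6.46
Leg 2 (120°, 5.2 km): east 5.2 sin 120° = 4.50, north 5.2 cos 120° = -2.60
Net: 24.38 east, 3.86 north. Distance = √((24.38)² + (3.86)²) = 24.684 km.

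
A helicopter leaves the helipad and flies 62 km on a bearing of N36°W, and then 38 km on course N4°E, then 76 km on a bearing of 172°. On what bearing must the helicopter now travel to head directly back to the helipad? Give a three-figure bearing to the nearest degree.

Leg 1 (N36°W, 62 km): east 62 sin 324° = -36.44, north 62 cos 324° = 50.16
Leg 2 (N4°E, 38 km): east 38 sin 4° = 2.65, north 38 cos 4° = 37.91
Leg 3 (172°, 76 km): east 76 sin 172° = 10.58, north 76 cos 172° = -75.26
Net displacement: -23.21 east, 12.81 north. Direction back to start is (23.21, -12.81): bearing = atan2(23.21, -12.81) mod 360° = 118.88° ≈ 119°.

119°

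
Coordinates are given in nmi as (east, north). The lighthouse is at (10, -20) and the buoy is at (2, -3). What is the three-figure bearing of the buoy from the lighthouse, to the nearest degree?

Δeast = 2 − 10 = -8.00; Δnorth = -3 − -20 = 17.00.
Bearing = atan2(Δeast, Δnorth) mod 360° = 334.80° ≈ 335°.

335°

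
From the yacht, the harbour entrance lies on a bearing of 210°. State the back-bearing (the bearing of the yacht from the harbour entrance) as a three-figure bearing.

030°

Back-bearing = 210° − 180° = 030°.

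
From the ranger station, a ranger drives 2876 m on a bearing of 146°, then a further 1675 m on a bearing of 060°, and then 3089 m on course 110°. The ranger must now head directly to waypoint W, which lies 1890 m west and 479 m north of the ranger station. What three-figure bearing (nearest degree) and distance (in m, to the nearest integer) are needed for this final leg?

Leg 1 (146°, 2876 m): east 2876 sin 146° = 1608.24, north 2876 cos 146° = -2384.31
Leg 2 (060°, 1675 m): east 1675 sin 60° = 1450.59, north 1675 cos 60° = 837.50
Leg 3 (110°, 3089 m): east 3089 sin 110° = 2902.71, north 3089 cos 110° = -1056.50
Current position: (5961.54, -2603.31). Target: (-1890, 479). Remaining: Δeast = -7851.54, Δnorth = 3082.31.
Bearing = atan2(-7851.54, 3082.31) mod 360° = 291.43°; distance = √((-7851.54)² + (3082.31)²) = 8434.889 m.

291°, 8435 m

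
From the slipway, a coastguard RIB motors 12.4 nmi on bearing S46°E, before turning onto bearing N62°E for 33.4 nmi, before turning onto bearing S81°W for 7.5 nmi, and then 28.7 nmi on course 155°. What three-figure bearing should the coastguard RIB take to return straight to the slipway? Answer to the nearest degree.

Leg 1 (S46°E, 12.4 nmi): east 12.4 sin 134° = 8.92, north 12.4 cos 134° = -8.61
Leg 2 (N62°E, 33.4 nmi): east 33.4 sin 62° = 29.49, north 33.4 cos 62° = 15.68
Leg 3 (S81°W, 7.5 nmi): east 7.5 sin 261° = -7.41, north 7.5 cos 261° = -1.17
Leg 4 (155°, 28.7 nmi): east 28.7 sin 155° = 12.13, north 28.7 cos 155° = -26.01
Net displacement: 43.13 east, -20.12 north. Direction back to start is (-43.13, 20.12): bearing = atan2(-43.13, 20.12) mod 360° = 295.01° ≈ 295°.

295°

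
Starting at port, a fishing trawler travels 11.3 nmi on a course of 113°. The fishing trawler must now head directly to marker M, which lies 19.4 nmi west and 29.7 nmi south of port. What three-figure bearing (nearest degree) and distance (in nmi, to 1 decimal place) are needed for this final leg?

Leg 1 (113°, 11.3 nmi): east 11.3 sin 113° = 10.40, north 11.3 cos 113° = -4.42
Current position: (10.40, -4.42). Target: (-19.4, -29.7). Remaining: Δeast = -29.80, Δnorth = -25.28.
Bearing = atan2(-29.80, -25.28) mod 360° = 229.69°; distance = √((-29.80)² + (-25.28)²) = 39.083 nmi.

230°, 39.1 nmi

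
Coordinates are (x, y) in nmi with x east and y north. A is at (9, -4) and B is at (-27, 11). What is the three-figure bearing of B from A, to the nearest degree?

293°

Δeast = -27 − 9 = -36.00; Δnorth = 11 − -4 = 15.00.
Bearing = atan2(Δeast, Δnorth) mod 360° = 292.62° ≈ 293°.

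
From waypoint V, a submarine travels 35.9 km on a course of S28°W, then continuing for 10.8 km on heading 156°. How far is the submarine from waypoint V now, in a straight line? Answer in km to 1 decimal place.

Leg 1 (S28°W, 35.9 km): east 35.9 sin 208° = -16.85, north 35.9 cos 208° = -31.70
Leg 2 (156°, 10.8 km): east 10.8 sin 156° = 4.39, north 10.8 cos 156° = -9.87
Net: -12.46 east, -41.56 north. Distance = √((-12.46)² + (-41.56)²) = 43.392 km.

43.4 km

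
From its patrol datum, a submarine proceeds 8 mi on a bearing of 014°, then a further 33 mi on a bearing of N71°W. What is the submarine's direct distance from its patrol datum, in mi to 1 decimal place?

Leg 1 (014°, 8 mi): east 8 sin 14° = 1.94, north 8 cos 14° = 7.76
Leg 2 (N71°W, 33 mi): east 33 sin 289° = -31.20, north 33 cos 289° = 10.74
Net: -29.27 east, 18.51 north. Distance = √((-29.27)² + (18.51)²) = 34.627 mi.

34.6 mi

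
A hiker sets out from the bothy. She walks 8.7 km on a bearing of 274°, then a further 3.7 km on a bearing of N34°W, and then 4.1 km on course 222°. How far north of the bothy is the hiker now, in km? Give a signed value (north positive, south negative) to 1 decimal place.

0.6 km

Leg 1 (274°, 8.7 km): east 8.7 sin 274° = -8.68, north 8.7 cos 274° = 0.61
Leg 2 (N34°W, 3.7 km): east 3.7 sin 326° = -2.07, north 3.7 cos 326° = 3.07
Leg 3 (222°, 4.1 km): east 4.1 sin 222° = -2.74, north 4.1 cos 222° = -3.05
Net north component: 0.63 km.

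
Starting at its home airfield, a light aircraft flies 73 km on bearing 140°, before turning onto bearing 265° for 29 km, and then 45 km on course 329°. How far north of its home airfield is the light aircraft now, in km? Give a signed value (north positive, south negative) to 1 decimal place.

-19.9 km

Leg 1 (140°, 73 km): east 73 sin 140° = 46.92, north 73 cos 140° = -55.92
Leg 2 (265°, 29 km): east 29 sin 265° = -28.89, north 29 cos 265° = -2.53
Leg 3 (329°, 45 km): east 45 sin 329° = -23.18, north 45 cos 329° = 38.57
Net north component: -19.88 km.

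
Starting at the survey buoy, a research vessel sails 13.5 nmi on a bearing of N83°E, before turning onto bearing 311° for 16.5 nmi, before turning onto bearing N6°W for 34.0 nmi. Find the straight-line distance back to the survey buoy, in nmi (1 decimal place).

46.4 nmi

Leg 1 (N83°E, 13.5 nmi): east 13.5 sin 83° = 13.40, north 13.5 cos 83° = 1.65
Leg 2 (311°, 16.5 nmi): east 16.5 sin 311° = -12.45, north 16.5 cos 311° = 10.82
Leg 3 (N6°W, 34.0 nmi): east 34.0 sin 354° = -3.55, north 34.0 cos 354° = 33.81
Net: -2.61 east, 46.28 north. Distance = √((-2.61)² + (46.28)²) = 46.357 nmi.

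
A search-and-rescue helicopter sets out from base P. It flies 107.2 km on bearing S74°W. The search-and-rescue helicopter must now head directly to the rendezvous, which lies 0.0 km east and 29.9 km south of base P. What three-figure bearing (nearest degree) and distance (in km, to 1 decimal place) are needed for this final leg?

Leg 1 (S74°W, 107.2 km): east 107.2 sin 254° = -103.05, north 107.2 cos 254° = -29.55
Current position: (-103.05, -29.55). Target: (0.0, -29.9). Remaining: Δeast = 103.05, Δnorth = -0.35.
Bearing = atan2(103.05, -0.35) mod 360° = 90.20°; distance = √((103.05)² + (-0.35)²) = 103.048 km.

090°, 103.0 km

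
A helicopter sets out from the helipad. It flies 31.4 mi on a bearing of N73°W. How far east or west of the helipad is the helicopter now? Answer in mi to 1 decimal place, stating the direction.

30.0 mi west

Leg 1 (N73°W, 31.4 mi): east 31.4 sin 287° = -30.03, north 31.4 cos 287° = 9.18
Net east component: -30.03 mi.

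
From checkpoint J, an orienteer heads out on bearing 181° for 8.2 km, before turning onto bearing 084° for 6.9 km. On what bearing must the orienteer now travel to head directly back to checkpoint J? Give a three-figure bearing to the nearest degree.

318°

Leg 1 (181°, 8.2 km): east 8.2 sin 181° = -0.14, north 8.2 cos 181° = -8.20
Leg 2 (084°, 6.9 km): east 6.9 sin 84° = 6.86, north 6.9 cos 84° = 0.72
Net displacement: 6.72 east, -7.48 north. Direction back to start is (-6.72, 7.48): bearing = atan2(-6.72, 7.48) mod 360° = 318.06° ≈ 318°.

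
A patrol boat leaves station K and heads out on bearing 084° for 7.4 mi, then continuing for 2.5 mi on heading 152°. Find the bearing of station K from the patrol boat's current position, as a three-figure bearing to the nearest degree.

Leg 1 (084°, 7.4 mi): east 7.4 sin 84° = 7.36, north 7.4 cos 84° = 0.77
Leg 2 (152°, 2.5 mi): east 2.5 sin 152° = 1.17, north 2.5 cos 152° = -2.21
Net displacement: 8.53 east, -1.43 north. Direction back to start is (-8.53, 1.43): bearing = atan2(-8.53, 1.43) mod 360° = 279.54° ≈ 280°.

280°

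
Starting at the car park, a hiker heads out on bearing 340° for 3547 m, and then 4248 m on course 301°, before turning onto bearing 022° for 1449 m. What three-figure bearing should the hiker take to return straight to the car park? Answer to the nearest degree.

Leg 1 (340°, 3547 m): east 3547 sin 340° = -1213.15, north 3547 cos 340° = 3333.09
Leg 2 (301°, 4248 m): east 4248 sin 301° = -3641.25, north 4248 cos 301° = 2187.88
Leg 3 (022°, 1449 m): east 1449 sin 22° = 542.80, north 1449 cos 22° = 1343.49
Net displacement: -4311.59 east, 6864.46 north. Direction back to start is (4311.59, -6864.46): bearing = atan2(4311.59, -6864.46) mod 360° = 147.87° ≈ 148°.

148°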